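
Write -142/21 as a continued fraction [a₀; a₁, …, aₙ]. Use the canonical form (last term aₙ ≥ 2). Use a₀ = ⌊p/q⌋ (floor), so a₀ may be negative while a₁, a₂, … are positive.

-142 = -7×21 + 5
21 = 4×5 + 1
5 = 5×1 + 0  (stop)
So -142/21 = [-7; 4, 5].

[-7; 4, 5]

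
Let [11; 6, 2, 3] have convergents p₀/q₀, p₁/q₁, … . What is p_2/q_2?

145/13

Using pₖ = aₖpₖ₋₁ + pₖ₋₂, qₖ = aₖqₖ₋₁ + qₖ₋₂ (with p₋₁=1, p₋₂=0, q₋₁=0, q₋₂=1):
  k=0: a=11, p=11, q=1
  k=1: a=6, p=67, q=6
  k=2: a=2, p=145, q=13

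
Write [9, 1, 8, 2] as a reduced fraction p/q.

Using pₖ = aₖpₖ₋₁ + pₖ₋₂ and qₖ = aₖqₖ₋₁ + qₖ₋₂:
  k=0: a=9, p=9, q=1
  k=1: a=1, p=10, q=1
  k=2: a=8, p=89, q=9
  k=3: a=2, p=188, q=19

188/19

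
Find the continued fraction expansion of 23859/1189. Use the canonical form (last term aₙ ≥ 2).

23859 = 20·1189 + 79
1189 = 15·79 + 4
79 = 19·4 + 3
4 = 1·3 + 1
3 = 3·1 + 0  (stop)
So 23859/1189 = [20; 15, 19, 1, 3].

[20; 15, 19, 1, 3]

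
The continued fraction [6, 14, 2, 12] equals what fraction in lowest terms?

Fold from the inside: start with 12/1.
  2 + 1/12 = 25/12
  14 + 12/25 = 362/25
  6 + 25/362 = 2197/362

2197/362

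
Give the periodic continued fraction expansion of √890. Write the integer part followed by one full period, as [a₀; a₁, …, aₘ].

a₀ = ⌊√890⌋ = 29.
With m₀=0, d₀=1 and mₖ₊₁ = dₖaₖ − mₖ, dₖ₊₁ = (n − mₖ₊₁²)/dₖ, aₖ₊₁ = ⌊(a₀+mₖ₊₁)/dₖ₊₁⌋:
  k=1: m=29, d=49, a=1
  k=2: m=20, d=10, a=4
  k=3: m=20, d=49, a=1
  k=4: m=29, d=1, a=58
d=1 and a=2a₀=58 at k=4, so the next step gives (m, d) = (29, 49) again — its k=1 value — and the period has length 4.

[29; 1, 4, 1, 58]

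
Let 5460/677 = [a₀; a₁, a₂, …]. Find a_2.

5460 = 8·677 + 44   →  a_0 = 8
677 = 15·44 + 17   →  a_1 = 15
44 = 2·17 + 10   →  a_2 = 2

2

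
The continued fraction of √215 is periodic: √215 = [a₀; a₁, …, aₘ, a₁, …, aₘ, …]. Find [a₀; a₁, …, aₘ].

[14; 1, 1, 1, 28]

a₀ = ⌊√215⌋ = 14.
With m₀=0, d₀=1 and mₖ₊₁ = dₖaₖ − mₖ, dₖ₊₁ = (n − mₖ₊₁²)/dₖ, aₖ₊₁ = ⌊(a₀+mₖ₊₁)/dₖ₊₁⌋:
  k=1: m=14, d=19, a=1
  k=2: m=5, d=10, a=1
  k=3: m=5, d=19, a=1
  k=4: m=14, d=1, a=28
d=1 and a=2a₀=28 at k=4, so the next step gives (m, d) = (14, 19) again — its k=1 value — and the period has length 4.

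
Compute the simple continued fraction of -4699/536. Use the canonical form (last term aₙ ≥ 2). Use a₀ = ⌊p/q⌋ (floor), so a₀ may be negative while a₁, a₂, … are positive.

[-9; 4, 3, 2, 8, 2]

-4699 = -9×536 + 125
536 = 4×125 + 36
125 = 3×36 + 17
36 = 2×17 + 2
17 = 8×2 + 1
2 = 2×1 + 0  (stop)
So -4699/536 = [-9; 4, 3, 2, 8, 2].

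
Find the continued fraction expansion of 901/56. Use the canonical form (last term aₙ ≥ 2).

[16; 11, 5]

901 = 16×56 + 5
56 = 11×5 + 1
5 = 5×1 + 0  (stop)
So 901/56 = [16; 11, 5].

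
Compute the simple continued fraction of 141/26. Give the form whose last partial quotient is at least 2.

141 = 5·26 + 11
26 = 2·11 + 4
11 = 2·4 + 3
4 = 1·3 + 1
3 = 3·1 + 0  (stop)
So 141/26 = [5; 2, 2, 1, 3].

[5; 2, 2, 1, 3]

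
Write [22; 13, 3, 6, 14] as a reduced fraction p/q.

79073/3582

Fold from the inside: start with 14/1.
  6 + 1/14 = 85/14
  3 + 14/85 = 269/85
  13 + 85/269 = 3582/269
  22 + 269/3582 = 79073/3582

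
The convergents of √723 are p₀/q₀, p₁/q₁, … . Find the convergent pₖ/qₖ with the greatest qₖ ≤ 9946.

√723 = [26; 1, 7, 1, 52, …] (period length 4).
Convergents:
  p_0/q_0 = 26/1
  p_1/q_1 = 27/1
  p_2/q_2 = 215/8
  p_3/q_3 = 242/9
  p_4/q_4 = 12799/476
  p_5/q_5 = 13041/485
  p_6/q_6 = 104086/3871
  p_7/q_7 = 117127/4356
  p_8/q_8 = 6194690/230383
q_7 = 4356 ≤ 9946 < 230383 = q_8, so the answer is 117127/4356.

117127/4356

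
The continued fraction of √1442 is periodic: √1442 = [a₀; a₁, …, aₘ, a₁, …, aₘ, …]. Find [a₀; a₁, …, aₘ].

a₀ = ⌊√1442⌋ = 37.
With m₀=0, d₀=1 and mₖ₊₁ = dₖaₖ − mₖ, dₖ₊₁ = (n − mₖ₊₁²)/dₖ, aₖ₊₁ = ⌊(a₀+mₖ₊₁)/dₖ₊₁⌋:
  k=1: m=37, d=73, a=1
  k=2: m=36, d=2, a=36
  k=3: m=36, d=73, a=1
  k=4: m=37, d=1, a=74
d=1 and a=2a₀=74 at k=4, so the next step gives (m, d) = (37, 73) again — its k=1 value — and the period has length 4.

[37; 1, 36, 1, 74]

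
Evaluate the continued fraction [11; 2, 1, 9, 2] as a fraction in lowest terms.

692/61

Fold from the inside: start with 2/1.
  9 + 1/2 = 19/2
  1 + 2/19 = 21/19
  2 + 19/21 = 61/21
  11 + 21/61 = 692/61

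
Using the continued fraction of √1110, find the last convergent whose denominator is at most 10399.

√1110 = [33; 3, 6, 3, 66, …] (period length 4).
Convergents:
  p_0/q_0 = 33/1
  p_1/q_1 = 100/3
  p_2/q_2 = 633/19
  p_3/q_3 = 1999/60
  p_4/q_4 = 132567/3979
  p_5/q_5 = 399700/11997
q_4 = 3979 ≤ 10399 < 11997 = q_5, so the answer is 132567/3979.

132567/3979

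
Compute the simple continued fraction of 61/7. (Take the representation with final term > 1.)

[8; 1, 2, 2]

61 = 8·7 + 5
7 = 1·5 + 2
5 = 2·2 + 1
2 = 2·1 + 0  (stop)
So 61/7 = [8; 1, 2, 2].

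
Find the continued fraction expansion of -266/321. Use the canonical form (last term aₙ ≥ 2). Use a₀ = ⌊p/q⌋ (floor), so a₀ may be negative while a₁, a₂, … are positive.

[-1; 5, 1, 5, 9]

-266 = -1×321 + 55
321 = 5×55 + 46
55 = 1×46 + 9
46 = 5×9 + 1
9 = 9×1 + 0  (stop)
So -266/321 = [-1; 5, 1, 5, 9].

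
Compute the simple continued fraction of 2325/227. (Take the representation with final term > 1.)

[10; 4, 7, 1, 6]

2325 = 10·227 + 55
227 = 4·55 + 7
55 = 7·7 + 6
7 = 1·6 + 1
6 = 6·1 + 0  (stop)
So 2325/227 = [10; 4, 7, 1, 6].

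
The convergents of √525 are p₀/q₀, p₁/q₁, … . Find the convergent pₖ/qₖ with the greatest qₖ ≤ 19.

√525 = [22; 1, 10, 2, 10, 1, 44, …] (period length 6).
Convergents:
  p_0/q_0 = 22/1
  p_1/q_1 = 23/1
  p_2/q_2 = 252/11
  p_3/q_3 = 527/23
q_2 = 11 ≤ 19 < 23 = q_3, so the answer is 252/11.

252/11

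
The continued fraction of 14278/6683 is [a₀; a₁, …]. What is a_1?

14278 = 2·6683 + 912   →  a_0 = 2
6683 = 7·912 + 299   →  a_1 = 7

7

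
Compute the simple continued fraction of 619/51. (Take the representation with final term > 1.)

619 = 12×51 + 7
51 = 7×7 + 2
7 = 3×2 + 1
2 = 2×1 + 0  (stop)
So 619/51 = [12; 7, 3, 2].

[12; 7, 3, 2]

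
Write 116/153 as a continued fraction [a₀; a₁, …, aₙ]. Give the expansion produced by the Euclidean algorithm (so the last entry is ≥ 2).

[0; 1, 3, 7, 2, 2]

116 = 0×153 + 116
153 = 1×116 + 37
116 = 3×37 + 5
37 = 7×5 + 2
5 = 2×2 + 1
2 = 2×1 + 0  (stop)
So 116/153 = [0; 1, 3, 7, 2, 2].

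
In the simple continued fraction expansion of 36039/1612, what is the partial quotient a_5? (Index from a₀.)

3

36039 = 22·1612 + 575   →  a_0 = 22
1612 = 2·575 + 462   →  a_1 = 2
575 = 1·462 + 113   →  a_2 = 1
462 = 4·113 + 10   →  a_3 = 4
113 = 11·10 + 3   →  a_4 = 11
10 = 3·3 + 1   →  a_5 = 3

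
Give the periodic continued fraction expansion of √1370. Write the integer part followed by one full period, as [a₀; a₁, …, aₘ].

a₀ = ⌊√1370⌋ = 37.
With m₀=0, d₀=1 and mₖ₊₁ = dₖaₖ − mₖ, dₖ₊₁ = (n − mₖ₊₁²)/dₖ, aₖ₊₁ = ⌊(a₀+mₖ₊₁)/dₖ₊₁⌋:
  k=1: m=37, d=1, a=74
d=1 and a=2a₀=74 at k=1, so the next step gives (m, d) = (37, 1) again — its k=1 value — and the period has length 1.

[37; 74]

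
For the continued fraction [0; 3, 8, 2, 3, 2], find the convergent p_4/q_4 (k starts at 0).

Using pₖ = aₖpₖ₋₁ + pₖ₋₂, qₖ = aₖqₖ₋₁ + qₖ₋₂ (with p₋₁=1, p₋₂=0, q₋₁=0, q₋₂=1):
  k=0: a=0, p=0, q=1
  k=1: a=3, p=1, q=3
  k=2: a=8, p=8, q=25
  k=3: a=2, p=17, q=53
  k=4: a=3, p=59, q=184

59/184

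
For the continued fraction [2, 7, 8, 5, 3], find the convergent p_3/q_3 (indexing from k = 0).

625/292

Using pₖ = aₖpₖ₋₁ + pₖ₋₂, qₖ = aₖqₖ₋₁ + qₖ₋₂ (with p₋₁=1, p₋₂=0, q₋₁=0, q₋₂=1):
  k=0: a=2, p=2, q=1
  k=1: a=7, p=15, q=7
  k=2: a=8, p=122, q=57
  k=3: a=5, p=625, q=292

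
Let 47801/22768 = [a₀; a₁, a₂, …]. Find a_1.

47801 = 2·22768 + 2265   →  a_0 = 2
22768 = 10·2265 + 118   →  a_1 = 10

10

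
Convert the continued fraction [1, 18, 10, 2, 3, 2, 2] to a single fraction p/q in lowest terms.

7772/7365

Using pₖ = aₖpₖ₋₁ + pₖ₋₂ and qₖ = aₖqₖ₋₁ + qₖ₋₂:
  k=0: a=1, p=1, q=1
  k=1: a=18, p=19, q=18
  k=2: a=10, p=191, q=181
  k=3: a=2, p=401, q=380
  k=4: a=3, p=1394, q=1321
  k=5: a=2, p=3189, q=3022
  k=6: a=2, p=7772, q=7365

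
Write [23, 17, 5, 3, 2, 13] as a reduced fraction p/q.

Using pₖ = aₖpₖ₋₁ + pₖ₋₂ and qₖ = aₖqₖ₋₁ + qₖ₋₂:
  k=0: a=23, p=23, q=1
  k=1: a=17, p=392, q=17
  k=2: a=5, p=1983, q=86
  k=3: a=3, p=6341, q=275
  k=4: a=2, p=14665, q=636
  k=5: a=13, p=196986, q=8543

196986/8543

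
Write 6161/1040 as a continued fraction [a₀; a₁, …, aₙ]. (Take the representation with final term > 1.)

6161 = 5*1040 + 961
1040 = 1*961 + 79
961 = 12*79 + 13
79 = 6*13 + 1
13 = 13*1 + 0  (stop)
So 6161/1040 = [5; 1, 12, 6, 13].

[5; 1, 12, 6, 13]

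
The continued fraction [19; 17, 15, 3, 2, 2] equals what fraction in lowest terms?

84563/4437

Using pₖ = aₖpₖ₋₁ + pₖ₋₂ and qₖ = aₖqₖ₋₁ + qₖ₋₂:
  k=0: a=19, p=19, q=1
  k=1: a=17, p=324, q=17
  k=2: a=15, p=4879, q=256
  k=3: a=3, p=14961, q=785
  k=4: a=2, p=34801, q=1826
  k=5: a=2, p=84563, q=4437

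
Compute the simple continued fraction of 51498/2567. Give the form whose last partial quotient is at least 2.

[20; 16, 4, 19, 2]

51498 = 20×2567 + 158
2567 = 16×158 + 39
158 = 4×39 + 2
39 = 19×2 + 1
2 = 2×1 + 0  (stop)
So 51498/2567 = [20; 16, 4, 19, 2].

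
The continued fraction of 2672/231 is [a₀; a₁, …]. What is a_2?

1

2672 = 11·231 + 131   →  a_0 = 11
231 = 1·131 + 100   →  a_1 = 1
131 = 1·100 + 31   →  a_2 = 1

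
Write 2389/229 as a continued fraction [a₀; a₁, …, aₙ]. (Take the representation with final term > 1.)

2389 = 10·229 + 99
229 = 2·99 + 31
99 = 3·31 + 6
31 = 5·6 + 1
6 = 6·1 + 0  (stop)
So 2389/229 = [10; 2, 3, 5, 6].

[10; 2, 3, 5, 6]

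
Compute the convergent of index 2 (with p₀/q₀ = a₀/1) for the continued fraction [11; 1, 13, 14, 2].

Using pₖ = aₖpₖ₋₁ + pₖ₋₂, qₖ = aₖqₖ₋₁ + qₖ₋₂ (with p₋₁=1, p₋₂=0, q₋₁=0, q₋₂=1):
  k=0: a=11, p=11, q=1
  k=1: a=1, p=12, q=1
  k=2: a=13, p=167, q=14

167/14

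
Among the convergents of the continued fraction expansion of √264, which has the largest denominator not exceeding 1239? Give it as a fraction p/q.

8449/520

√264 = [16; 4, 32, …] (period length 2).
Convergents:
  p_0/q_0 = 16/1
  p_1/q_1 = 65/4
  p_2/q_2 = 2096/129
  p_3/q_3 = 8449/520
  p_4/q_4 = 272464/16769
q_3 = 520 ≤ 1239 < 16769 = q_4, so the answer is 8449/520.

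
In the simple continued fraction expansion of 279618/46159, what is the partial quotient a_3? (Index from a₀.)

17

279618 = 6·46159 + 2664   →  a_0 = 6
46159 = 17·2664 + 871   →  a_1 = 17
2664 = 3·871 + 51   →  a_2 = 3
871 = 17·51 + 4   →  a_3 = 17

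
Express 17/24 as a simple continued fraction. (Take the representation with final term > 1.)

[0; 1, 2, 2, 3]

17 = 0×24 + 17
24 = 1×17 + 7
17 = 2×7 + 3
7 = 2×3 + 1
3 = 3×1 + 0  (stop)
So 17/24 = [0; 1, 2, 2, 3].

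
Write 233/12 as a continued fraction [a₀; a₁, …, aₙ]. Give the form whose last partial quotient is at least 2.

233 = 19×12 + 5
12 = 2×5 + 2
5 = 2×2 + 1
2 = 2×1 + 0  (stop)
So 233/12 = [19; 2, 2, 2].

[19; 2, 2, 2]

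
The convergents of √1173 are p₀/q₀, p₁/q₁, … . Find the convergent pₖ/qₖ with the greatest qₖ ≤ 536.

√1173 = [34; 4, 68, …] (period length 2).
Convergents:
  p_0/q_0 = 34/1
  p_1/q_1 = 137/4
  p_2/q_2 = 9350/273
  p_3/q_3 = 37537/1096
q_2 = 273 ≤ 536 < 1096 = q_3, so the answer is 9350/273.

9350/273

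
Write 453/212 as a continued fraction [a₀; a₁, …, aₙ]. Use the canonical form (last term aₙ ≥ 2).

453 = 2·212 + 29
212 = 7·29 + 9
29 = 3·9 + 2
9 = 4·2 + 1
2 = 2·1 + 0  (stop)
So 453/212 = [2; 7, 3, 4, 2].

[2; 7, 3, 4, 2]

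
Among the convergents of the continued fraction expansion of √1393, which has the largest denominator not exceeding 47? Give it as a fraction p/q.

√1393 = [37; 3, 10, 3, 74, …] (period length 4).
Convergents:
  p_0/q_0 = 37/1
  p_1/q_1 = 112/3
  p_2/q_2 = 1157/31
  p_3/q_3 = 3583/96
q_2 = 31 ≤ 47 < 96 = q_3, so the answer is 1157/31.

1157/31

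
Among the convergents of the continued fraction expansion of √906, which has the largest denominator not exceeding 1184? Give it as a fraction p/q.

√906 = [30; 10, 60, …] (period length 2).
Convergents:
  p_0/q_0 = 30/1
  p_1/q_1 = 301/10
  p_2/q_2 = 18090/601
  p_3/q_3 = 181201/6020
q_2 = 601 ≤ 1184 < 6020 = q_3, so the answer is 18090/601.

18090/601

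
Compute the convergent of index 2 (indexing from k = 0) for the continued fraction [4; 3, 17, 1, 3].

Using pₖ = aₖpₖ₋₁ + pₖ₋₂, qₖ = aₖqₖ₋₁ + qₖ₋₂ (with p₋₁=1, p₋₂=0, q₋₁=0, q₋₂=1):
  k=0: a=4, p=4, q=1
  k=1: a=3, p=13, q=3
  k=2: a=17, p=225, q=52

225/52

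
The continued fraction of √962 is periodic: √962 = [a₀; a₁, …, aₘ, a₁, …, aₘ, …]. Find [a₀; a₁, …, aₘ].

a₀ = ⌊√962⌋ = 31.
With m₀=0, d₀=1 and mₖ₊₁ = dₖaₖ − mₖ, dₖ₊₁ = (n − mₖ₊₁²)/dₖ, aₖ₊₁ = ⌊(a₀+mₖ₊₁)/dₖ₊₁⌋:
  k=1: m=31, d=1, a=62
d=1 and a=2a₀=62 at k=1, so the next step gives (m, d) = (31, 1) again — its k=1 value — and the period has length 1.

[31; 62]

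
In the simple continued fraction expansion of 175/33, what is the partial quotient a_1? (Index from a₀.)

3

175 = 5·33 + 10   →  a_0 = 5
33 = 3·10 + 3   →  a_1 = 3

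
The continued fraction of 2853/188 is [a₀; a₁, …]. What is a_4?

3

2853 = 15·188 + 33   →  a_0 = 15
188 = 5·33 + 23   →  a_1 = 5
33 = 1·23 + 10   →  a_2 = 1
23 = 2·10 + 3   →  a_3 = 2
10 = 3·3 + 1   →  a_4 = 3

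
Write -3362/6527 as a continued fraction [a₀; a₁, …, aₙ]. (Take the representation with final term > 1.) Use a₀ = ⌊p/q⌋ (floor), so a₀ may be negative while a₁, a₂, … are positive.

-3362 = -1·6527 + 3165
6527 = 2·3165 + 197
3165 = 16·197 + 13
197 = 15·13 + 2
13 = 6·2 + 1
2 = 2·1 + 0  (stop)
So -3362/6527 = [-1; 2, 16, 15, 6, 2].

[-1; 2, 16, 15, 6, 2]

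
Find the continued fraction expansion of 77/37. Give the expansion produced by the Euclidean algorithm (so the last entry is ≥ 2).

[2; 12, 3]

77 = 2×37 + 3
37 = 12×3 + 1
3 = 3×1 + 0  (stop)
So 77/37 = [2; 12, 3].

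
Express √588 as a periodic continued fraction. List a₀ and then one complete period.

[24; 4, 48]

a₀ = ⌊√588⌋ = 24.
With m₀=0, d₀=1 and mₖ₊₁ = dₖaₖ − mₖ, dₖ₊₁ = (n − mₖ₊₁²)/dₖ, aₖ₊₁ = ⌊(a₀+mₖ₊₁)/dₖ₊₁⌋:
  k=1: m=24, d=12, a=4
  k=2: m=24, d=1, a=48
d=1 and a=2a₀=48 at k=2, so the next step gives (m, d) = (24, 12) again — its k=1 value — and the period has length 2.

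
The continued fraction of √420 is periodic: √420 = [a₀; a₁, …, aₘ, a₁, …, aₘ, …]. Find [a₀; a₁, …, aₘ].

[20; 2, 40]

a₀ = ⌊√420⌋ = 20.
With m₀=0, d₀=1 and mₖ₊₁ = dₖaₖ − mₖ, dₖ₊₁ = (n − mₖ₊₁²)/dₖ, aₖ₊₁ = ⌊(a₀+mₖ₊₁)/dₖ₊₁⌋:
  k=1: m=20, d=20, a=2
  k=2: m=20, d=1, a=40
d=1 and a=2a₀=40 at k=2, so the next step gives (m, d) = (20, 20) again — its k=1 value — and the period has length 2.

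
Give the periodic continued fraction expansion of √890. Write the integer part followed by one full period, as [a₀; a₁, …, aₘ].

a₀ = ⌊√890⌋ = 29.

[29; 1, 4, 1, 58]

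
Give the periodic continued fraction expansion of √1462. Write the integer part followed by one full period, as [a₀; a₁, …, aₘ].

a₀ = ⌊√1462⌋ = 38.
With m₀=0, d₀=1 and mₖ₊₁ = dₖaₖ − mₖ, dₖ₊₁ = (n − mₖ₊₁²)/dₖ, aₖ₊₁ = ⌊(a₀+mₖ₊₁)/dₖ₊₁⌋:
  k=1: m=38, d=18, a=4
  k=2: m=34, d=17, a=4
  k=3: m=34, d=18, a=4
  k=4: m=38, d=1, a=76
d=1 and a=2a₀=76 at k=4, so the next step gives (m, d) = (38, 18) again — its k=1 value — and the period has length 4.

[38; 4, 4, 4, 76]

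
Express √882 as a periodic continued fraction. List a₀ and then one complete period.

a₀ = ⌊√882⌋ = 29.

[29; 1, 2, 3, 6, 3, 2, 1, 58]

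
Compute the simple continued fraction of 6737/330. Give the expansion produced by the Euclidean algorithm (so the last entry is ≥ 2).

6737 = 20·330 + 137
330 = 2·137 + 56
137 = 2·56 + 25
56 = 2·25 + 6
25 = 4·6 + 1
6 = 6·1 + 0  (stop)
So 6737/330 = [20; 2, 2, 2, 4, 6].

[20; 2, 2, 2, 4, 6]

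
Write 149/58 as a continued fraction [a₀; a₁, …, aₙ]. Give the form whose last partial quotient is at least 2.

149 = 2*58 + 33
58 = 1*33 + 25
33 = 1*25 + 8
25 = 3*8 + 1
8 = 8*1 + 0  (stop)
So 149/58 = [2; 1, 1, 3, 8].

[2; 1, 1, 3, 8]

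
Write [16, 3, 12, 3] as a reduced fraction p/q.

1861/114

Fold from the inside: start with 3/1.
  12 + 1/3 = 37/3
  3 + 3/37 = 114/37
  16 + 37/114 = 1861/114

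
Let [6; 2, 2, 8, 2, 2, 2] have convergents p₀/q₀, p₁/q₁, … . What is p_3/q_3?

269/42

Using pₖ = aₖpₖ₋₁ + pₖ₋₂, qₖ = aₖqₖ₋₁ + qₖ₋₂ (with p₋₁=1, p₋₂=0, q₋₁=0, q₋₂=1):
  k=0: a=6, p=6, q=1
  k=1: a=2, p=13, q=2
  k=2: a=2, p=32, q=5
  k=3: a=8, p=269, q=42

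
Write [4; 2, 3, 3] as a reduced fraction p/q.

Fold from the inside: start with 3/1.
  3 + 1/3 = 10/3
  2 + 3/10 = 23/10
  4 + 10/23 = 102/23

102/23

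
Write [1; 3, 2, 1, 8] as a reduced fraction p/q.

113/87

Fold from the inside: start with 8/1.
  1 + 1/8 = 9/8
  2 + 8/9 = 26/9
  3 + 9/26 = 87/26
  1 + 26/87 = 113/87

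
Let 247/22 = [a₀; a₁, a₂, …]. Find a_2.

247 = 11·22 + 5   →  a_0 = 11
22 = 4·5 + 2   →  a_1 = 4
5 = 2·2 + 1   →  a_2 = 2

2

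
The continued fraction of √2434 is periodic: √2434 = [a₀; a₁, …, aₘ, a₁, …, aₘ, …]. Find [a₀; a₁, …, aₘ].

[49; 2, 1, 48, 1, 2, 98]

a₀ = ⌊√2434⌋ = 49.
With m₀=0, d₀=1 and mₖ₊₁ = dₖaₖ − mₖ, dₖ₊₁ = (n − mₖ₊₁²)/dₖ, aₖ₊₁ = ⌊(a₀+mₖ₊₁)/dₖ₊₁⌋:
  k=1: m=49, d=33, a=2
  k=2: m=17, d=65, a=1
  k=3: m=48, d=2, a=48
  k=4: m=48, d=65, a=1
  k=5: m=17, d=33, a=2
  k=6: m=49, d=1, a=98
d=1 and a=2a₀=98 at k=6, so the next step gives (m, d) = (49, 33) again — its k=1 value — and the period has length 6.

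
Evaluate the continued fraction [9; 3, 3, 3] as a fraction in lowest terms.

307/33

Fold from the inside: start with 3/1.
  3 + 1/3 = 10/3
  3 + 3/10 = 33/10
  9 + 10/33 = 307/33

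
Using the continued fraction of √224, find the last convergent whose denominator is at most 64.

√224 = [14; 1, 28, …] (period length 2).
Convergents:
  p_0/q_0 = 14/1
  p_1/q_1 = 15/1
  p_2/q_2 = 434/29
  p_3/q_3 = 449/30
  p_4/q_4 = 13006/869
q_3 = 30 ≤ 64 < 869 = q_4, so the answer is 449/30.

449/30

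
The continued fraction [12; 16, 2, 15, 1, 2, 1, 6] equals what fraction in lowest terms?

174361/14457

Fold from the inside: start with 6/1.
  1 + 1/6 = 7/6
  2 + 6/7 = 20/7
  1 + 7/20 = 27/20
  15 + 20/27 = 425/27
  2 + 27/425 = 877/425
  16 + 425/877 = 14457/877
  12 + 877/14457 = 174361/14457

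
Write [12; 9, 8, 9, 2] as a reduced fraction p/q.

17014/1405

Fold from the inside: start with 2/1.
  9 + 1/2 = 19/2
  8 + 2/19 = 154/19
  9 + 19/154 = 1405/154
  12 + 154/1405 = 17014/1405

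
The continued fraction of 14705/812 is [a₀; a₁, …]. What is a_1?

14705 = 18·812 + 89   →  a_0 = 18
812 = 9·89 + 11   →  a_1 = 9

9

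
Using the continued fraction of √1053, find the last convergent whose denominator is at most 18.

√1053 = [32; 2, 4, 2, 64, …] (period length 4).
Convergents:
  p_0/q_0 = 32/1
  p_1/q_1 = 65/2
  p_2/q_2 = 292/9
  p_3/q_3 = 649/20
q_2 = 9 ≤ 18 < 20 = q_3, so the answer is 292/9.

292/9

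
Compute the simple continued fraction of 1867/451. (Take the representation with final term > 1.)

1867 = 4×451 + 63
451 = 7×63 + 10
63 = 6×10 + 3
10 = 3×3 + 1
3 = 3×1 + 0  (stop)
So 1867/451 = [4; 7, 6, 3, 3].

[4; 7, 6, 3, 3]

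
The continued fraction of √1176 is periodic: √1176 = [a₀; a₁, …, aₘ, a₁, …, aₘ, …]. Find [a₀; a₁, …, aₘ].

[34; 3, 2, 2, 2, 3, 68]

a₀ = ⌊√1176⌋ = 34.
With m₀=0, d₀=1 and mₖ₊₁ = dₖaₖ − mₖ, dₖ₊₁ = (n − mₖ₊₁²)/dₖ, aₖ₊₁ = ⌊(a₀+mₖ₊₁)/dₖ₊₁⌋:
  k=1: m=34, d=20, a=3
  k=2: m=26, d=25, a=2
  k=3: m=24, d=24, a=2
  k=4: m=24, d=25, a=2
  k=5: m=26, d=20, a=3
  k=6: m=34, d=1, a=68
d=1 and a=2a₀=68 at k=6, so the next step gives (m, d) = (34, 20) again — its k=1 value — and the period has length 6.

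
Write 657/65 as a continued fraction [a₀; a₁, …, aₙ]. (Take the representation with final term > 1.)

657 = 10*65 + 7
65 = 9*7 + 2
7 = 3*2 + 1
2 = 2*1 + 0  (stop)
So 657/65 = [10; 9, 3, 2].

[10; 9, 3, 2]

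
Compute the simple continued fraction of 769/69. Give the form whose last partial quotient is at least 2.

[11; 6, 1, 9]

769 = 11*69 + 10
69 = 6*10 + 9
10 = 1*9 + 1
9 = 9*1 + 0  (stop)
So 769/69 = [11; 6, 1, 9].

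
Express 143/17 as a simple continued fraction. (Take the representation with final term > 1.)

[8; 2, 2, 3]

143 = 8×17 + 7
17 = 2×7 + 3
7 = 2×3 + 1
3 = 3×1 + 0  (stop)
So 143/17 = [8; 2, 2, 3].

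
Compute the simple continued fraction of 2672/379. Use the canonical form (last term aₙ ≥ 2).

2672 = 7×379 + 19
379 = 19×19 + 18
19 = 1×18 + 1
18 = 18×1 + 0  (stop)
So 2672/379 = [7; 19, 1, 18].

[7; 19, 1, 18]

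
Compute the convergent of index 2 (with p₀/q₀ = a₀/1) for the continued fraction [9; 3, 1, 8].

37/4

Using pₖ = aₖpₖ₋₁ + pₖ₋₂, qₖ = aₖqₖ₋₁ + qₖ₋₂ (with p₋₁=1, p₋₂=0, q₋₁=0, q₋₂=1):
  k=0: a=9, p=9, q=1
  k=1: a=3, p=28, q=3
  k=2: a=1, p=37, q=4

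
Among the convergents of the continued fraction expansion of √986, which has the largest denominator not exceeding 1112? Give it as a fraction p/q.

√986 = [31; 2, 2, 62, …] (period length 3).
Convergents:
  p_0/q_0 = 31/1
  p_1/q_1 = 63/2
  p_2/q_2 = 157/5
  p_3/q_3 = 9797/312
  p_4/q_4 = 19751/629
  p_5/q_5 = 49299/1570
q_4 = 629 ≤ 1112 < 1570 = q_5, so the answer is 19751/629.

19751/629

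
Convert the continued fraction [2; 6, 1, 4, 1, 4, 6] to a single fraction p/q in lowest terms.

Fold from the inside: start with 6/1.
  4 + 1/6 = 25/6
  1 + 6/25 = 31/25
  4 + 25/31 = 149/31
  1 + 31/149 = 180/149
  6 + 149/180 = 1229/180
  2 + 180/1229 = 2638/1229

2638/1229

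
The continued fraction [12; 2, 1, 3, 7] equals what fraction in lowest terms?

989/80

Using pₖ = aₖpₖ₋₁ + pₖ₋₂ and qₖ = aₖqₖ₋₁ + qₖ₋₂:
  k=0: a=12, p=12, q=1
  k=1: a=2, p=25, q=2
  k=2: a=1, p=37, q=3
  k=3: a=3, p=136, q=11
  k=4: a=7, p=989, q=80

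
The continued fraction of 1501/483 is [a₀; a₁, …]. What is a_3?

1501 = 3·483 + 52   →  a_0 = 3
483 = 9·52 + 15   →  a_1 = 9
52 = 3·15 + 7   →  a_2 = 3
15 = 2·7 + 1   →  a_3 = 2

2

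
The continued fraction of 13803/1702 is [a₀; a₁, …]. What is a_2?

13803 = 8·1702 + 187   →  a_0 = 8
1702 = 9·187 + 19   →  a_1 = 9
187 = 9·19 + 16   →  a_2 = 9

9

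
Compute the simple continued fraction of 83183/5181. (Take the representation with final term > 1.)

[16; 18, 19, 7, 2]

83183 = 16·5181 + 287
5181 = 18·287 + 15
287 = 19·15 + 2
15 = 7·2 + 1
2 = 2·1 + 0  (stop)
So 83183/5181 = [16; 18, 19, 7, 2].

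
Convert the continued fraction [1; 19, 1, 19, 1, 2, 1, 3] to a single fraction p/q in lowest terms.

6516/6205

Using pₖ = aₖpₖ₋₁ + pₖ₋₂ and qₖ = aₖqₖ₋₁ + qₖ₋₂:
  k=0: a=1, p=1, q=1
  k=1: a=19, p=20, q=19
  k=2: a=1, p=21, q=20
  k=3: a=19, p=419, q=399
  k=4: a=1, p=440, q=419
  k=5: a=2, p=1299, q=1237
  k=6: a=1, p=1739, q=1656
  k=7: a=3, p=6516, q=6205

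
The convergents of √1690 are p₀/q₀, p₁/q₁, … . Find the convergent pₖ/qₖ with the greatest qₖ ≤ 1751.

27379/666

√1690 = [41; 9, 8, 9, 82, …] (period length 4).
Convergents:
  p_0/q_0 = 41/1
  p_1/q_1 = 370/9
  p_2/q_2 = 3001/73
  p_3/q_3 = 27379/666
  p_4/q_4 = 2248079/54685
q_3 = 666 ≤ 1751 < 54685 = q_4, so the answer is 27379/666.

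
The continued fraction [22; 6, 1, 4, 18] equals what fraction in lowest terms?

Fold from the inside: start with 18/1.
  4 + 1/18 = 73/18
  1 + 18/73 = 91/73
  6 + 73/91 = 619/91
  22 + 91/619 = 13709/619

13709/619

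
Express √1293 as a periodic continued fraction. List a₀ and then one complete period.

[35; 1, 22, 1, 70]

a₀ = ⌊√1293⌋ = 35.
With m₀=0, d₀=1 and mₖ₊₁ = dₖaₖ − mₖ, dₖ₊₁ = (n − mₖ₊₁²)/dₖ, aₖ₊₁ = ⌊(a₀+mₖ₊₁)/dₖ₊₁⌋:
  k=1: m=35, d=68, a=1
  k=2: m=33, d=3, a=22
  k=3: m=33, d=68, a=1
  k=4: m=35, d=1, a=70
d=1 and a=2a₀=70 at k=4, so the next step gives (m, d) = (35, 68) again — its k=1 value — and the period has length 4.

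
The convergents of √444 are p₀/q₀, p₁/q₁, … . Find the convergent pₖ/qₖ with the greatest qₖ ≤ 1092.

12411/589

√444 = [21; 14, 42, …] (period length 2).
Convergents:
  p_0/q_0 = 21/1
  p_1/q_1 = 295/14
  p_2/q_2 = 12411/589
  p_3/q_3 = 174049/8260
q_2 = 589 ≤ 1092 < 8260 = q_3, so the answer is 12411/589.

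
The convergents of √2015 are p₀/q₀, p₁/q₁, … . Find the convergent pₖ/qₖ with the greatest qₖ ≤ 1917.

36315/809

√2015 = [44; 1, 7, 1, 88, …] (period length 4).
Convergents:
  p_0/q_0 = 44/1
  p_1/q_1 = 45/1
  p_2/q_2 = 359/8
  p_3/q_3 = 404/9
  p_4/q_4 = 35911/800
  p_5/q_5 = 36315/809
  p_6/q_6 = 290116/6463
q_5 = 809 ≤ 1917 < 6463 = q_6, so the answer is 36315/809.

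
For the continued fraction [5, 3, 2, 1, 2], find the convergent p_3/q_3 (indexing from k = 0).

53/10

Using pₖ = aₖpₖ₋₁ + pₖ₋₂, qₖ = aₖqₖ₋₁ + qₖ₋₂ (with p₋₁=1, p₋₂=0, q₋₁=0, q₋₂=1):
  k=0: a=5, p=5, q=1
  k=1: a=3, p=16, q=3
  k=2: a=2, p=37, q=7
  k=3: a=1, p=53, q=10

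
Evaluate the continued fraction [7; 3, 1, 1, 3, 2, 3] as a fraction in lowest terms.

Using pₖ = aₖpₖ₋₁ + pₖ₋₂ and qₖ = aₖqₖ₋₁ + qₖ₋₂:
  k=0: a=7, p=7, q=1
  k=1: a=3, p=22, q=3
  k=2: a=1, p=29, q=4
  k=3: a=1, p=51, q=7
  k=4: a=3, p=182, q=25
  k=5: a=2, p=415, q=57
  k=6: a=3, p=1427, q=196

1427/196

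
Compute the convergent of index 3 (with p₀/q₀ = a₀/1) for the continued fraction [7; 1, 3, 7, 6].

Using pₖ = aₖpₖ₋₁ + pₖ₋₂, qₖ = aₖqₖ₋₁ + qₖ₋₂ (with p₋₁=1, p₋₂=0, q₋₁=0, q₋₂=1):
  k=0: a=7, p=7, q=1
  k=1: a=1, p=8, q=1
  k=2: a=3, p=31, q=4
  k=3: a=7, p=225, q=29

225/29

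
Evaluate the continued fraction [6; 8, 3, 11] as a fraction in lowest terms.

1732/283

Using pₖ = aₖpₖ₋₁ + pₖ₋₂ and qₖ = aₖqₖ₋₁ + qₖ₋₂:
  k=0: a=6, p=6, q=1
  k=1: a=8, p=49, q=8
  k=2: a=3, p=153, q=25
  k=3: a=11, p=1732, q=283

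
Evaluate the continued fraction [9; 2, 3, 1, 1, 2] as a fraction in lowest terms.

387/41

Using pₖ = aₖpₖ₋₁ + pₖ₋₂ and qₖ = aₖqₖ₋₁ + qₖ₋₂:
  k=0: a=9, p=9, q=1
  k=1: a=2, p=19, q=2
  k=2: a=3, p=66, q=7
  k=3: a=1, p=85, q=9
  k=4: a=1, p=151, q=16
  k=5: a=2, p=387, q=41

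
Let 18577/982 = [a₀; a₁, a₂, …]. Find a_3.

18577 = 18·982 + 901   →  a_0 = 18
982 = 1·901 + 81   →  a_1 = 1
901 = 11·81 + 10   →  a_2 = 11
81 = 8·10 + 1   →  a_3 = 8

8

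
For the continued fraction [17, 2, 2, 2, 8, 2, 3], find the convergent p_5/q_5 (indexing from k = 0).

3727/214

Using pₖ = aₖpₖ₋₁ + pₖ₋₂, qₖ = aₖqₖ₋₁ + qₖ₋₂ (with p₋₁=1, p₋₂=0, q₋₁=0, q₋₂=1):
  k=0: a=17, p=17, q=1
  k=1: a=2, p=35, q=2
  k=2: a=2, p=87, q=5
  k=3: a=2, p=209, q=12
  k=4: a=8, p=1759, q=101
  k=5: a=2, p=3727, q=214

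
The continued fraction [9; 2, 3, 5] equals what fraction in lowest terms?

349/37

Using pₖ = aₖpₖ₋₁ + pₖ₋₂ and qₖ = aₖqₖ₋₁ + qₖ₋₂:
  k=0: a=9, p=9, q=1
  k=1: a=2, p=19, q=2
  k=2: a=3, p=66, q=7
  k=3: a=5, p=349, q=37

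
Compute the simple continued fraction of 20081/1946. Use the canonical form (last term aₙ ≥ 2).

[10; 3, 7, 2, 13, 3]

20081 = 10×1946 + 621
1946 = 3×621 + 83
621 = 7×83 + 40
83 = 2×40 + 3
40 = 13×3 + 1
3 = 3×1 + 0  (stop)
So 20081/1946 = [10; 3, 7, 2, 13, 3].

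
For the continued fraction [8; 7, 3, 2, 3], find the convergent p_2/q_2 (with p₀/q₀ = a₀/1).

179/22

Using pₖ = aₖpₖ₋₁ + pₖ₋₂, qₖ = aₖqₖ₋₁ + qₖ₋₂ (with p₋₁=1, p₋₂=0, q₋₁=0, q₋₂=1):
  k=0: a=8, p=8, q=1
  k=1: a=7, p=57, q=7
  k=2: a=3, p=179, q=22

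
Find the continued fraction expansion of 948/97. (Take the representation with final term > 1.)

948 = 9×97 + 75
97 = 1×75 + 22
75 = 3×22 + 9
22 = 2×9 + 4
9 = 2×4 + 1
4 = 4×1 + 0  (stop)
So 948/97 = [9; 1, 3, 2, 2, 4].

[9; 1, 3, 2, 2, 4]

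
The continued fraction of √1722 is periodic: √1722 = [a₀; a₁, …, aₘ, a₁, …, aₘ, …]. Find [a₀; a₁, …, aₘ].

[41; 2, 82]

a₀ = ⌊√1722⌋ = 41.
With m₀=0, d₀=1 and mₖ₊₁ = dₖaₖ − mₖ, dₖ₊₁ = (n − mₖ₊₁²)/dₖ, aₖ₊₁ = ⌊(a₀+mₖ₊₁)/dₖ₊₁⌋:
  k=1: m=41, d=41, a=2
  k=2: m=41, d=1, a=82
d=1 and a=2a₀=82 at k=2, so the next step gives (m, d) = (41, 41) again — its k=1 value — and the period has length 2.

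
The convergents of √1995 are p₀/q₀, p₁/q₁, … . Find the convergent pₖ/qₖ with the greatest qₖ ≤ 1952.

√1995 = [44; 1, 1, 1, 88, …] (period length 4).
Convergents:
  p_0/q_0 = 44/1
  p_1/q_1 = 45/1
  p_2/q_2 = 89/2
  p_3/q_3 = 134/3
  p_4/q_4 = 11881/266
  p_5/q_5 = 12015/269
  p_6/q_6 = 23896/535
  p_7/q_7 = 35911/804
  p_8/q_8 = 3184064/71287
q_7 = 804 ≤ 1952 < 71287 = q_8, so the answer is 35911/804.

35911/804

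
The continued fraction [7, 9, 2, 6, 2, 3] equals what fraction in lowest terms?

6523/918

Using pₖ = aₖpₖ₋₁ + pₖ₋₂ and qₖ = aₖqₖ₋₁ + qₖ₋₂:
  k=0: a=7, p=7, q=1
  k=1: a=9, p=64, q=9
  k=2: a=2, p=135, q=19
  k=3: a=6, p=874, q=123
  k=4: a=2, p=1883, q=265
  k=5: a=3, p=6523, q=918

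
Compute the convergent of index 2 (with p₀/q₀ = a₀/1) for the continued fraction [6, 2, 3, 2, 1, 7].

45/7

Using pₖ = aₖpₖ₋₁ + pₖ₋₂, qₖ = aₖqₖ₋₁ + qₖ₋₂ (with p₋₁=1, p₋₂=0, q₋₁=0, q₋₂=1):
  k=0: a=6, p=6, q=1
  k=1: a=2, p=13, q=2
  k=2: a=3, p=45, q=7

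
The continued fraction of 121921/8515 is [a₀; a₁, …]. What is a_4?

3

121921 = 14·8515 + 2711   →  a_0 = 14
8515 = 3·2711 + 382   →  a_1 = 3
2711 = 7·382 + 37   →  a_2 = 7
382 = 10·37 + 12   →  a_3 = 10
37 = 3·12 + 1   →  a_4 = 3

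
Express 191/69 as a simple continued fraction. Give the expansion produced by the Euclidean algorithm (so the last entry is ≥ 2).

191 = 2·69 + 53
69 = 1·53 + 16
53 = 3·16 + 5
16 = 3·5 + 1
5 = 5·1 + 0  (stop)
So 191/69 = [2; 1, 3, 3, 5].

[2; 1, 3, 3, 5]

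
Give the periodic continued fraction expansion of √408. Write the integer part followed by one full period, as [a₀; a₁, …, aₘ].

a₀ = ⌊√408⌋ = 20.
With m₀=0, d₀=1 and mₖ₊₁ = dₖaₖ − mₖ, dₖ₊₁ = (n − mₖ₊₁²)/dₖ, aₖ₊₁ = ⌊(a₀+mₖ₊₁)/dₖ₊₁⌋:
  k=1: m=20, d=8, a=5
  k=2: m=20, d=1, a=40
d=1 and a=2a₀=40 at k=2, so the next step gives (m, d) = (20, 8) again — its k=1 value — and the period has length 2.

[20; 5, 40]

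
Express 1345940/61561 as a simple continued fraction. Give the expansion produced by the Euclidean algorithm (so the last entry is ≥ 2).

1345940 = 21*61561 + 53159
61561 = 1*53159 + 8402
53159 = 6*8402 + 2747
8402 = 3*2747 + 161
2747 = 17*161 + 10
161 = 16*10 + 1
10 = 10*1 + 0  (stop)
So 1345940/61561 = [21; 1, 6, 3, 17, 16, 10].

[21; 1, 6, 3, 17, 16, 10]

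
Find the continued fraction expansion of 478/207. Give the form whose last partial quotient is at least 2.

478 = 2*207 + 64
207 = 3*64 + 15
64 = 4*15 + 4
15 = 3*4 + 3
4 = 1*3 + 1
3 = 3*1 + 0  (stop)
So 478/207 = [2; 3, 4, 3, 1, 3].

[2; 3, 4, 3, 1, 3]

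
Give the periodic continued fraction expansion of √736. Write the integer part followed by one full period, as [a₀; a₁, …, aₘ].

[27; 7, 1, 2, 1, 2, 1, 7, 54]

a₀ = ⌊√736⌋ = 27.
With m₀=0, d₀=1 and mₖ₊₁ = dₖaₖ − mₖ, dₖ₊₁ = (n − mₖ₊₁²)/dₖ, aₖ₊₁ = ⌊(a₀+mₖ₊₁)/dₖ₊₁⌋:
  k=1: m=27, d=7, a=7
  k=2: m=22, d=36, a=1
  k=3: m=14, d=15, a=2
  k=4: m=16, d=32, a=1
  k=5: m=16, d=15, a=2
  k=6: m=14, d=36, a=1
  k=7: m=22, d=7, a=7
  k=8: m=27, d=1, a=54
d=1 and a=2a₀=54 at k=8, so the next step gives (m, d) = (27, 7) again — its k=1 value — and the period has length 8.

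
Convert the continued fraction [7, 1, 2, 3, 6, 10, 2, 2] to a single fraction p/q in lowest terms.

25605/3326

Fold from the inside: start with 2/1.
  2 + 1/2 = 5/2
  10 + 2/5 = 52/5
  6 + 5/52 = 317/52
  3 + 52/317 = 1003/317
  2 + 317/1003 = 2323/1003
  1 + 1003/2323 = 3326/2323
  7 + 2323/3326 = 25605/3326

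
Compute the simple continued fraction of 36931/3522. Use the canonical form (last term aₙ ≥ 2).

36931 = 10*3522 + 1711
3522 = 2*1711 + 100
1711 = 17*100 + 11
100 = 9*11 + 1
11 = 11*1 + 0  (stop)
So 36931/3522 = [10; 2, 17, 9, 11].

[10; 2, 17, 9, 11]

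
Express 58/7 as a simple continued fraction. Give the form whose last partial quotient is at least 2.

58 = 8*7 + 2
7 = 3*2 + 1
2 = 2*1 + 0  (stop)
So 58/7 = [8; 3, 2].

[8; 3, 2]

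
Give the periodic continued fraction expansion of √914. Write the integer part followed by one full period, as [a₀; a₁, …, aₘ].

[30; 4, 3, 3, 4, 60]

a₀ = ⌊√914⌋ = 30.
With m₀=0, d₀=1 and mₖ₊₁ = dₖaₖ − mₖ, dₖ₊₁ = (n − mₖ₊₁²)/dₖ, aₖ₊₁ = ⌊(a₀+mₖ₊₁)/dₖ₊₁⌋:
  k=1: m=30, d=14, a=4
  k=2: m=26, d=17, a=3
  k=3: m=25, d=17, a=3
  k=4: m=26, d=14, a=4
  k=5: m=30, d=1, a=60
d=1 and a=2a₀=60 at k=5, so the next step gives (m, d) = (30, 14) again — its k=1 value — and the period has length 5.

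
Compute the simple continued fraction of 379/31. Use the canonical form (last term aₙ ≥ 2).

[12; 4, 2, 3]

379 = 12·31 + 7
31 = 4·7 + 3
7 = 2·3 + 1
3 = 3·1 + 0  (stop)
So 379/31 = [12; 4, 2, 3].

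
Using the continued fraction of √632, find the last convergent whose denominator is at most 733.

√632 = [25; 7, 6, 7, 50, …] (period length 4).
Convergents:
  p_0/q_0 = 25/1
  p_1/q_1 = 176/7
  p_2/q_2 = 1081/43
  p_3/q_3 = 7743/308
  p_4/q_4 = 388231/15443
q_3 = 308 ≤ 733 < 15443 = q_4, so the answer is 7743/308.

7743/308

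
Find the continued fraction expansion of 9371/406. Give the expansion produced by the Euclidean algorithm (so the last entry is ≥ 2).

9371 = 23×406 + 33
406 = 12×33 + 10
33 = 3×10 + 3
10 = 3×3 + 1
3 = 3×1 + 0  (stop)
So 9371/406 = [23; 12, 3, 3, 3].

[23; 12, 3, 3, 3]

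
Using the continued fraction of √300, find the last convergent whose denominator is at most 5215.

√300 = [17; 3, 8, 3, 34, …] (period length 4).
Convergents:
  p_0/q_0 = 17/1
  p_1/q_1 = 52/3
  p_2/q_2 = 433/25
  p_3/q_3 = 1351/78
  p_4/q_4 = 46367/2677
  p_5/q_5 = 140452/8109
q_4 = 2677 ≤ 5215 < 8109 = q_5, so the answer is 46367/2677.

46367/2677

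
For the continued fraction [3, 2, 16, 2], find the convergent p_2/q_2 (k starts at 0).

Using pₖ = aₖpₖ₋₁ + pₖ₋₂, qₖ = aₖqₖ₋₁ + qₖ₋₂ (with p₋₁=1, p₋₂=0, q₋₁=0, q₋₂=1):
  k=0: a=3, p=3, q=1
  k=1: a=2, p=7, q=2
  k=2: a=16, p=115, q=33

115/33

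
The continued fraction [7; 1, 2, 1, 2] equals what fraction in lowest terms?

85/11

Using pₖ = aₖpₖ₋₁ + pₖ₋₂ and qₖ = aₖqₖ₋₁ + qₖ₋₂:
  k=0: a=7, p=7, q=1
  k=1: a=1, p=8, q=1
  k=2: a=2, p=23, q=3
  k=3: a=1, p=31, q=4
  k=4: a=2, p=85, q=11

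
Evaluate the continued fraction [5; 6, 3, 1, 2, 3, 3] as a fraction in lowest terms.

Fold from the inside: start with 3/1.
  3 + 1/3 = 10/3
  2 + 3/10 = 23/10
  1 + 10/23 = 33/23
  3 + 23/33 = 122/33
  6 + 33/122 = 765/122
  5 + 122/765 = 3947/765

3947/765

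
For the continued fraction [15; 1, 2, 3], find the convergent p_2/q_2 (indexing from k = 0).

47/3

Using pₖ = aₖpₖ₋₁ + pₖ₋₂, qₖ = aₖqₖ₋₁ + qₖ₋₂ (with p₋₁=1, p₋₂=0, q₋₁=0, q₋₂=1):
  k=0: a=15, p=15, q=1
  k=1: a=1, p=16, q=1
  k=2: a=2, p=47, q=3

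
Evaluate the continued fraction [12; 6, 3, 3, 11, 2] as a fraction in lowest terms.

Using pₖ = aₖpₖ₋₁ + pₖ₋₂ and qₖ = aₖqₖ₋₁ + qₖ₋₂:
  k=0: a=12, p=12, q=1
  k=1: a=6, p=73, q=6
  k=2: a=3, p=231, q=19
  k=3: a=3, p=766, q=63
  k=4: a=11, p=8657, q=712
  k=5: a=2, p=18080, q=1487

18080/1487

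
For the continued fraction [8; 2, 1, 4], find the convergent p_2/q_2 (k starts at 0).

Using pₖ = aₖpₖ₋₁ + pₖ₋₂, qₖ = aₖqₖ₋₁ + qₖ₋₂ (with p₋₁=1, p₋₂=0, q₋₁=0, q₋₂=1):
  k=0: a=8, p=8, q=1
  k=1: a=2, p=17, q=2
  k=2: a=1, p=25, q=3

25/3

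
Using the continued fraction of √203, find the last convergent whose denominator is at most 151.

√203 = [14; 4, 28, …] (period length 2).
Convergents:
  p_0/q_0 = 14/1
  p_1/q_1 = 57/4
  p_2/q_2 = 1610/113
  p_3/q_3 = 6497/456
q_2 = 113 ≤ 151 < 456 = q_3, so the answer is 1610/113.

1610/113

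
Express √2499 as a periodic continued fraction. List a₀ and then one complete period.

a₀ = ⌊√2499⌋ = 49.
With m₀=0, d₀=1 and mₖ₊₁ = dₖaₖ − mₖ, dₖ₊₁ = (n − mₖ₊₁²)/dₖ, aₖ₊₁ = ⌊(a₀+mₖ₊₁)/dₖ₊₁⌋:
  k=1: m=49, d=98, a=1
  k=2: m=49, d=1, a=98
d=1 and a=2a₀=98 at k=2, so the next step gives (m, d) = (49, 98) again — its k=1 value — and the period has length 2.

[49; 1, 98]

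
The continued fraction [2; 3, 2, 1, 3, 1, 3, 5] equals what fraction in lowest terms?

Fold from the inside: start with 5/1.
  3 + 1/5 = 16/5
  1 + 5/16 = 21/16
  3 + 16/21 = 79/21
  1 + 21/79 = 100/79
  2 + 79/100 = 279/100
  3 + 100/279 = 937/279
  2 + 279/937 = 2153/937

2153/937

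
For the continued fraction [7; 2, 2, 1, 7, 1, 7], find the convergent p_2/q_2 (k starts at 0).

37/5

Using pₖ = aₖpₖ₋₁ + pₖ₋₂, qₖ = aₖqₖ₋₁ + qₖ₋₂ (with p₋₁=1, p₋₂=0, q₋₁=0, q₋₂=1):
  k=0: a=7, p=7, q=1
  k=1: a=2, p=15, q=2
  k=2: a=2, p=37, q=5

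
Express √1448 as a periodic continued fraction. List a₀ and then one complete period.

a₀ = ⌊√1448⌋ = 38.

[38; 19, 76]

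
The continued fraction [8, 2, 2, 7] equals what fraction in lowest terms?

311/37

Using pₖ = aₖpₖ₋₁ + pₖ₋₂ and qₖ = aₖqₖ₋₁ + qₖ₋₂:
  k=0: a=8, p=8, q=1
  k=1: a=2, p=17, q=2
  k=2: a=2, p=42, q=5
  k=3: a=7, p=311, q=37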